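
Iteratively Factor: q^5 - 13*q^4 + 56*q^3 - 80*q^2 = (q - 4)*(q^4 - 9*q^3 + 20*q^2) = q*(q - 4)*(q^3 - 9*q^2 + 20*q) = q*(q - 4)^2*(q^2 - 5*q) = q^2*(q - 4)^2*(q - 5)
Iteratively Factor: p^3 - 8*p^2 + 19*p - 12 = (p - 1)*(p^2 - 7*p + 12) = (p - 4)*(p - 1)*(p - 3)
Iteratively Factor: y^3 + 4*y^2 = (y)*(y^2 + 4*y) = y*(y + 4)*(y)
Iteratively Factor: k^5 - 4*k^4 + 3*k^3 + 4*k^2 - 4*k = (k - 1)*(k^4 - 3*k^3 + 4*k) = k*(k - 1)*(k^3 - 3*k^2 + 4) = k*(k - 2)*(k - 1)*(k^2 - k - 2) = k*(k - 2)^2*(k - 1)*(k + 1)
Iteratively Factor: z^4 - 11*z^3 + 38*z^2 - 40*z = (z - 5)*(z^3 - 6*z^2 + 8*z) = (z - 5)*(z - 4)*(z^2 - 2*z) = z*(z - 5)*(z - 4)*(z - 2)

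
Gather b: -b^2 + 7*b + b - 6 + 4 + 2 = -b^2 + 8*b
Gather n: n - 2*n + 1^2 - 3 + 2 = -n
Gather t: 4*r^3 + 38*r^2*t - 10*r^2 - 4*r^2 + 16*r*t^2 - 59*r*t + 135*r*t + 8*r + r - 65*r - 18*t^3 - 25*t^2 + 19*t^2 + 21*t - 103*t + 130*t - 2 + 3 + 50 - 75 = 4*r^3 - 14*r^2 - 56*r - 18*t^3 + t^2*(16*r - 6) + t*(38*r^2 + 76*r + 48) - 24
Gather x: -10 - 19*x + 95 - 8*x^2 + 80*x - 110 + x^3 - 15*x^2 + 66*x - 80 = x^3 - 23*x^2 + 127*x - 105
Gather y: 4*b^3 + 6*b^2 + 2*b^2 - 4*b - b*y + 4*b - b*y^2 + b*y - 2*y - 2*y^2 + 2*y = 4*b^3 + 8*b^2 + y^2*(-b - 2)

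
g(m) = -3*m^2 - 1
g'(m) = -6*m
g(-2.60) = -21.28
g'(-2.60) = 15.60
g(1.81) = -10.83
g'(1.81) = -10.86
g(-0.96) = -3.76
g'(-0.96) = 5.76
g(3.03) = -28.54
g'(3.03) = -18.18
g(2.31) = -17.01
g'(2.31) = -13.86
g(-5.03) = -76.90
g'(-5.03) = 30.18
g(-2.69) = -22.71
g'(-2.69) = 16.14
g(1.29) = -5.99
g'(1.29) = -7.74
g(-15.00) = -676.00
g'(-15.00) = 90.00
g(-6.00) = -109.00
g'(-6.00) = 36.00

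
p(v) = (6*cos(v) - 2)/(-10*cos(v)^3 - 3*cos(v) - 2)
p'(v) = (-30*sin(v)*cos(v)^2 - 3*sin(v))*(6*cos(v) - 2)/(-10*cos(v)^3 - 3*cos(v) - 2)^2 - 6*sin(v)/(-10*cos(v)^3 - 3*cos(v) - 2) = 6*(-15*cos(v) + 5*cos(2*v) - 5*cos(3*v) + 8)*sin(v)/(10*cos(v)^3 + 3*cos(v) + 2)^2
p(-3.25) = -0.74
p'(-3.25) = 0.18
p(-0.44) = -0.28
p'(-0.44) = 0.06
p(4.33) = 11.74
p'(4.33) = -231.93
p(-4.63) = 1.43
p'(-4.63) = 6.03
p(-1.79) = 2.65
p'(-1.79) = -13.90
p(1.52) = 0.79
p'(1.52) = 3.91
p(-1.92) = 7.07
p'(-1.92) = -85.37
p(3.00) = -0.74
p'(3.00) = 0.24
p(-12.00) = -0.29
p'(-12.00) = -0.05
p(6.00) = -0.27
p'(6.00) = 0.05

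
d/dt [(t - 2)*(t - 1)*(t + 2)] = 3*t^2 - 2*t - 4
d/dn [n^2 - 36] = 2*n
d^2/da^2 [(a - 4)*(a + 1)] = 2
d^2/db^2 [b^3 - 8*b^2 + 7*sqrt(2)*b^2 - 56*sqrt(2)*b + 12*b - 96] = 6*b - 16 + 14*sqrt(2)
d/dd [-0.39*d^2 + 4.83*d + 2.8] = 4.83 - 0.78*d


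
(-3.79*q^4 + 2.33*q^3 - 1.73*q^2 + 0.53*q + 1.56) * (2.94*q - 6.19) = -11.1426*q^5 + 30.3103*q^4 - 19.5089*q^3 + 12.2669*q^2 + 1.3057*q - 9.6564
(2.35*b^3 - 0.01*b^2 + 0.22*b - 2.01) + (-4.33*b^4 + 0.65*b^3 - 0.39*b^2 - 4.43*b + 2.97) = -4.33*b^4 + 3.0*b^3 - 0.4*b^2 - 4.21*b + 0.96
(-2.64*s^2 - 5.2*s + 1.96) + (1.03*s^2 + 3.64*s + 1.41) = -1.61*s^2 - 1.56*s + 3.37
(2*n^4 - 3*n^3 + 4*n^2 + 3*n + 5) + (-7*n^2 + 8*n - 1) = 2*n^4 - 3*n^3 - 3*n^2 + 11*n + 4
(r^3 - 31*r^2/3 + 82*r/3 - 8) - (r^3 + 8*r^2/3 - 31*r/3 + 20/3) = -13*r^2 + 113*r/3 - 44/3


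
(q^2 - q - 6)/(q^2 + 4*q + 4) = (q - 3)/(q + 2)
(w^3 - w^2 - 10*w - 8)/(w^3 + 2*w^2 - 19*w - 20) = (w + 2)/(w + 5)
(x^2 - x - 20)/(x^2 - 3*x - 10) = (x + 4)/(x + 2)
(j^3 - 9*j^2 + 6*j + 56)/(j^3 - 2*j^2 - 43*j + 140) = (j^2 - 5*j - 14)/(j^2 + 2*j - 35)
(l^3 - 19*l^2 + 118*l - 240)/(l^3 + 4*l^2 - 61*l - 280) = (l^2 - 11*l + 30)/(l^2 + 12*l + 35)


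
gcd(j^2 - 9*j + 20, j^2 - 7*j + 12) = j - 4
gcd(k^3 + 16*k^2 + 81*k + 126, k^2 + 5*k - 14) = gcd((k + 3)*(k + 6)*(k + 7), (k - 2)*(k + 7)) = k + 7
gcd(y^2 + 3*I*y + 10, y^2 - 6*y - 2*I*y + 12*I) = y - 2*I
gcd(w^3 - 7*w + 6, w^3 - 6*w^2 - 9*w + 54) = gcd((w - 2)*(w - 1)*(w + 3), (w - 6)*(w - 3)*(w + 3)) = w + 3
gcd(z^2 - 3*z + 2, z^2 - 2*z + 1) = z - 1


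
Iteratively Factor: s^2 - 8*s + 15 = (s - 5)*(s - 3)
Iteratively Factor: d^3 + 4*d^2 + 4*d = (d)*(d^2 + 4*d + 4) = d*(d + 2)*(d + 2)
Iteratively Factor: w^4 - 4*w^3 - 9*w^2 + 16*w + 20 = (w - 5)*(w^3 + w^2 - 4*w - 4) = (w - 5)*(w + 1)*(w^2 - 4) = (w - 5)*(w - 2)*(w + 1)*(w + 2)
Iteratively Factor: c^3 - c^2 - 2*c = (c - 2)*(c^2 + c) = c*(c - 2)*(c + 1)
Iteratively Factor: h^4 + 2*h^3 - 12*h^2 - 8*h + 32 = (h + 2)*(h^3 - 12*h + 16) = (h - 2)*(h + 2)*(h^2 + 2*h - 8) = (h - 2)*(h + 2)*(h + 4)*(h - 2)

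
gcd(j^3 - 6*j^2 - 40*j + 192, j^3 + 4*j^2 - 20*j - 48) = j^2 + 2*j - 24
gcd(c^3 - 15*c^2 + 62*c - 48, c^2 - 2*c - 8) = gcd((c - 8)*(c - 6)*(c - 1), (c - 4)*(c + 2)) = 1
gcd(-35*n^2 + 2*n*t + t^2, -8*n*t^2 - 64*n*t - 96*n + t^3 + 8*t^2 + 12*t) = 1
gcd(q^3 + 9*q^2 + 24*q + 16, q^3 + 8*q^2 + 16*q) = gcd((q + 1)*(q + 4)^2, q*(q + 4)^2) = q^2 + 8*q + 16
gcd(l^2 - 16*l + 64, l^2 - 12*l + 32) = l - 8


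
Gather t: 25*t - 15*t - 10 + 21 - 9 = 10*t + 2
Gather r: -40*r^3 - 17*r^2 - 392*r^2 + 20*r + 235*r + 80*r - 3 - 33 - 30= -40*r^3 - 409*r^2 + 335*r - 66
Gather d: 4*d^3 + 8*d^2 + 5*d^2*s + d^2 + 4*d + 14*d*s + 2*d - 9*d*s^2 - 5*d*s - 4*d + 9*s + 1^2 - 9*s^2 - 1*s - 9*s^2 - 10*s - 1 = 4*d^3 + d^2*(5*s + 9) + d*(-9*s^2 + 9*s + 2) - 18*s^2 - 2*s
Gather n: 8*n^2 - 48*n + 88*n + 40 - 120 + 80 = 8*n^2 + 40*n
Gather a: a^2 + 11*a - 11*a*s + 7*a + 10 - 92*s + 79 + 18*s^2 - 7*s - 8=a^2 + a*(18 - 11*s) + 18*s^2 - 99*s + 81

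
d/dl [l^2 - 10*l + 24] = 2*l - 10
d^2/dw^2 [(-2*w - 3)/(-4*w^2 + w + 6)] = 2*(2*(-12*w - 5)*(-4*w^2 + w + 6) - (2*w + 3)*(8*w - 1)^2)/(-4*w^2 + w + 6)^3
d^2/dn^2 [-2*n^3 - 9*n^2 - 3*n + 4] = -12*n - 18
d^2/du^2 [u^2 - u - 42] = 2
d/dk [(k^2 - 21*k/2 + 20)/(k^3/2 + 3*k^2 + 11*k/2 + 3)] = 2*(-k^4 + 21*k^3 + 14*k^2 - 228*k - 283)/(k^6 + 12*k^5 + 58*k^4 + 144*k^3 + 193*k^2 + 132*k + 36)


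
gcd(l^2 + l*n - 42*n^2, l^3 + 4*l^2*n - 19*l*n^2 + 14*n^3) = l + 7*n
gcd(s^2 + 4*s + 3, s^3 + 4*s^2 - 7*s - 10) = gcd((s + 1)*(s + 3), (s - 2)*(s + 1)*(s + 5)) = s + 1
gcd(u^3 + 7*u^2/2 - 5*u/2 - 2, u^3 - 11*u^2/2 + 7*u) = 1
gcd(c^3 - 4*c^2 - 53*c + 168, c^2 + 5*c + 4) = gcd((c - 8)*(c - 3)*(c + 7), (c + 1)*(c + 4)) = 1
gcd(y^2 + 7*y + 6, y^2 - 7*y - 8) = y + 1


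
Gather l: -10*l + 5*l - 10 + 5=-5*l - 5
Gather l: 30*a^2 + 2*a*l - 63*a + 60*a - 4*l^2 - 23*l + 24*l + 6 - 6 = 30*a^2 - 3*a - 4*l^2 + l*(2*a + 1)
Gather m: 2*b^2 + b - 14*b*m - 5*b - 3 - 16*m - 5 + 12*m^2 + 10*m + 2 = 2*b^2 - 4*b + 12*m^2 + m*(-14*b - 6) - 6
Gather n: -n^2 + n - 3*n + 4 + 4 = -n^2 - 2*n + 8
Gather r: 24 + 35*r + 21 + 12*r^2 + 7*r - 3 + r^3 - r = r^3 + 12*r^2 + 41*r + 42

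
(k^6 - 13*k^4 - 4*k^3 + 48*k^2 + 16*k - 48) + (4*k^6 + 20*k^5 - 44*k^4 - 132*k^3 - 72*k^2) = 5*k^6 + 20*k^5 - 57*k^4 - 136*k^3 - 24*k^2 + 16*k - 48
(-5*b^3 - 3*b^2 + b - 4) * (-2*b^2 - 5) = 10*b^5 + 6*b^4 + 23*b^3 + 23*b^2 - 5*b + 20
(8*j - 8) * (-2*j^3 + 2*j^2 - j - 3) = -16*j^4 + 32*j^3 - 24*j^2 - 16*j + 24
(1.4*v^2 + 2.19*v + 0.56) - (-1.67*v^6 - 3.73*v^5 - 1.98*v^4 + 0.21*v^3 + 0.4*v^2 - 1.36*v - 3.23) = 1.67*v^6 + 3.73*v^5 + 1.98*v^4 - 0.21*v^3 + 1.0*v^2 + 3.55*v + 3.79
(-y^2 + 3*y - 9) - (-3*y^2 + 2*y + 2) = 2*y^2 + y - 11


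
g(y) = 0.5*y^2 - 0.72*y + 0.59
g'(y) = 1.0*y - 0.72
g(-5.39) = 19.00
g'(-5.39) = -6.11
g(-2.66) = 6.04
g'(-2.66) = -3.38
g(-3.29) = 8.37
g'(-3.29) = -4.01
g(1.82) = 0.94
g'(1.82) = 1.10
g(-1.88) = 3.71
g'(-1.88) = -2.60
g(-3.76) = 10.37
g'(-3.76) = -4.48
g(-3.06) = 7.48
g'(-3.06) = -3.78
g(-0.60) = 1.20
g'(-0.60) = -1.32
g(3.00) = 2.93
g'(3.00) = 2.28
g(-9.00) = 47.57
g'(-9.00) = -9.72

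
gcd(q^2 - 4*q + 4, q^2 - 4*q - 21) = 1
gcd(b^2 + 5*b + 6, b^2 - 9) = b + 3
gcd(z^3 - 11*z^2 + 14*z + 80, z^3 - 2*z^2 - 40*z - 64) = z^2 - 6*z - 16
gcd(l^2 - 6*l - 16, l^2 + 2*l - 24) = 1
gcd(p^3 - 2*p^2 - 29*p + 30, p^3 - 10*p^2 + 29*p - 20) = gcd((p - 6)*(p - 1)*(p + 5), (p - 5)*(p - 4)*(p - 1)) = p - 1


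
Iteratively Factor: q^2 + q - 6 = (q + 3)*(q - 2)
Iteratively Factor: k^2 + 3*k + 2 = (k + 1)*(k + 2)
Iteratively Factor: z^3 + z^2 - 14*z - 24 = (z + 2)*(z^2 - z - 12) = (z - 4)*(z + 2)*(z + 3)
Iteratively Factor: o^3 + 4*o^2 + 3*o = (o + 1)*(o^2 + 3*o) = o*(o + 1)*(o + 3)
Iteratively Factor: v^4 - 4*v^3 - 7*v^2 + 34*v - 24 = (v + 3)*(v^3 - 7*v^2 + 14*v - 8) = (v - 2)*(v + 3)*(v^2 - 5*v + 4) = (v - 4)*(v - 2)*(v + 3)*(v - 1)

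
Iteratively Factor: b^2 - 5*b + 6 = (b - 3)*(b - 2)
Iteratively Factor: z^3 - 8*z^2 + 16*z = (z - 4)*(z^2 - 4*z) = (z - 4)^2*(z)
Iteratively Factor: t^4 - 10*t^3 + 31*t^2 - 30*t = (t - 2)*(t^3 - 8*t^2 + 15*t) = (t - 3)*(t - 2)*(t^2 - 5*t) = (t - 5)*(t - 3)*(t - 2)*(t)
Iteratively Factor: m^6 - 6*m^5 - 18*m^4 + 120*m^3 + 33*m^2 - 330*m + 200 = (m + 2)*(m^5 - 8*m^4 - 2*m^3 + 124*m^2 - 215*m + 100) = (m - 5)*(m + 2)*(m^4 - 3*m^3 - 17*m^2 + 39*m - 20) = (m - 5)*(m - 1)*(m + 2)*(m^3 - 2*m^2 - 19*m + 20) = (m - 5)*(m - 1)*(m + 2)*(m + 4)*(m^2 - 6*m + 5) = (m - 5)^2*(m - 1)*(m + 2)*(m + 4)*(m - 1)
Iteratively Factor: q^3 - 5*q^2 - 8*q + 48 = (q - 4)*(q^2 - q - 12) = (q - 4)^2*(q + 3)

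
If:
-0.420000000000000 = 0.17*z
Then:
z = -2.47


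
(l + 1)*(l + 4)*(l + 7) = l^3 + 12*l^2 + 39*l + 28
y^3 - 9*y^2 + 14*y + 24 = (y - 6)*(y - 4)*(y + 1)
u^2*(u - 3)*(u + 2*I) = u^4 - 3*u^3 + 2*I*u^3 - 6*I*u^2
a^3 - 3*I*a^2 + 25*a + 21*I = (a - 7*I)*(a + I)*(a + 3*I)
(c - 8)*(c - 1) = c^2 - 9*c + 8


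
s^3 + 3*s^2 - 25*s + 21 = (s - 3)*(s - 1)*(s + 7)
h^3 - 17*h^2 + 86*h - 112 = (h - 8)*(h - 7)*(h - 2)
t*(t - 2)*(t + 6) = t^3 + 4*t^2 - 12*t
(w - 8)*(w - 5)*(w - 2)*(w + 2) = w^4 - 13*w^3 + 36*w^2 + 52*w - 160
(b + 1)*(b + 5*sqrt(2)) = b^2 + b + 5*sqrt(2)*b + 5*sqrt(2)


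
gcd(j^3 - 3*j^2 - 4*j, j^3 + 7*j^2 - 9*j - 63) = 1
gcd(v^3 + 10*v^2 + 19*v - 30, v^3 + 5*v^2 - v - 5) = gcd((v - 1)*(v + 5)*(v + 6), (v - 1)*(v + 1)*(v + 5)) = v^2 + 4*v - 5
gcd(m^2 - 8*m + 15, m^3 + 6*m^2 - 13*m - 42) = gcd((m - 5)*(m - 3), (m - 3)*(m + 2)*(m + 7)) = m - 3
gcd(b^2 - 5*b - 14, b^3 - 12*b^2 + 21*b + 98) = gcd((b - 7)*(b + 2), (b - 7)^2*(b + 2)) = b^2 - 5*b - 14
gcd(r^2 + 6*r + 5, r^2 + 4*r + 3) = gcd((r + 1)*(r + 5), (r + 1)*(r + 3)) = r + 1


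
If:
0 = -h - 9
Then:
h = -9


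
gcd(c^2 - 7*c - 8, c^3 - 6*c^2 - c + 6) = c + 1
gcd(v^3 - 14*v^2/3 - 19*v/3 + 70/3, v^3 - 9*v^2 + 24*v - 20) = v^2 - 7*v + 10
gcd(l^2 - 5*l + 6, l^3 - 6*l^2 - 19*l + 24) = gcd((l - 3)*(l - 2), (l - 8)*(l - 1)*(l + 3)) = 1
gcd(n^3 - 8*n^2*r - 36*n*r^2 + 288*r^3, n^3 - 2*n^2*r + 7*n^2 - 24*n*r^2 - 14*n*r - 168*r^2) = -n + 6*r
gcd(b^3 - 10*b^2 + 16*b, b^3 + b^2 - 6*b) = b^2 - 2*b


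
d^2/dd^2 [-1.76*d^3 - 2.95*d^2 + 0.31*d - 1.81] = -10.56*d - 5.9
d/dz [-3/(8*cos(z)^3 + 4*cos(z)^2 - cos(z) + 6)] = 3*(-24*cos(z)^2 - 8*cos(z) + 1)*sin(z)/(8*cos(z)^3 + 4*cos(z)^2 - cos(z) + 6)^2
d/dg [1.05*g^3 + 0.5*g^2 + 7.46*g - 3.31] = 3.15*g^2 + 1.0*g + 7.46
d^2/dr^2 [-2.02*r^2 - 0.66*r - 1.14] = -4.04000000000000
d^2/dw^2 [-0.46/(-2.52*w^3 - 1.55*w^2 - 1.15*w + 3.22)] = (-(6.9552*w + 1.426)*(2.52*w^3 + 1.55*w^2 + 1.15*w - 3.22) + 0.46*(7.56*w^2 + 3.1*w + 1.15)*(15.12*w^2 + 6.2*w + 2.3))/(2.52*w^3 + 1.55*w^2 + 1.15*w - 3.22)^3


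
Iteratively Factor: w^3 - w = (w + 1)*(w^2 - w) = (w - 1)*(w + 1)*(w)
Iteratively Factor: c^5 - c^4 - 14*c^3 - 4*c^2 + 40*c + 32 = (c - 2)*(c^4 + c^3 - 12*c^2 - 28*c - 16) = (c - 4)*(c - 2)*(c^3 + 5*c^2 + 8*c + 4) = (c - 4)*(c - 2)*(c + 2)*(c^2 + 3*c + 2) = (c - 4)*(c - 2)*(c + 1)*(c + 2)*(c + 2)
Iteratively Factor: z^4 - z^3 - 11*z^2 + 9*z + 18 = (z - 3)*(z^3 + 2*z^2 - 5*z - 6) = (z - 3)*(z - 2)*(z^2 + 4*z + 3) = (z - 3)*(z - 2)*(z + 1)*(z + 3)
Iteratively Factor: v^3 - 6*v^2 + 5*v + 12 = (v + 1)*(v^2 - 7*v + 12) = (v - 3)*(v + 1)*(v - 4)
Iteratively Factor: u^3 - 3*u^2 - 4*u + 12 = (u + 2)*(u^2 - 5*u + 6) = (u - 2)*(u + 2)*(u - 3)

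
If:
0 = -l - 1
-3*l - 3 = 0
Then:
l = -1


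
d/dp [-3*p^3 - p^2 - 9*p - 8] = -9*p^2 - 2*p - 9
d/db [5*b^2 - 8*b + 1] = 10*b - 8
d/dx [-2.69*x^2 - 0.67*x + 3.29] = -5.38*x - 0.67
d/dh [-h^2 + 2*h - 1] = 2 - 2*h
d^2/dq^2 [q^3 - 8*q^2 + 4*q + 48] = 6*q - 16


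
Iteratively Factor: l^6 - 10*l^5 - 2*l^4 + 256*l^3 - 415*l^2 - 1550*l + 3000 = (l - 2)*(l^5 - 8*l^4 - 18*l^3 + 220*l^2 + 25*l - 1500) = (l - 5)*(l - 2)*(l^4 - 3*l^3 - 33*l^2 + 55*l + 300) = (l - 5)^2*(l - 2)*(l^3 + 2*l^2 - 23*l - 60) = (l - 5)^2*(l - 2)*(l + 4)*(l^2 - 2*l - 15) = (l - 5)^3*(l - 2)*(l + 4)*(l + 3)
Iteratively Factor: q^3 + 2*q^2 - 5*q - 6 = (q + 3)*(q^2 - q - 2) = (q - 2)*(q + 3)*(q + 1)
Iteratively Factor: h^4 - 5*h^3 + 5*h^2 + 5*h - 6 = (h - 2)*(h^3 - 3*h^2 - h + 3) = (h - 2)*(h - 1)*(h^2 - 2*h - 3) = (h - 2)*(h - 1)*(h + 1)*(h - 3)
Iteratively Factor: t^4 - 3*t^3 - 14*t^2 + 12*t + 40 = (t - 5)*(t^3 + 2*t^2 - 4*t - 8) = (t - 5)*(t - 2)*(t^2 + 4*t + 4) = (t - 5)*(t - 2)*(t + 2)*(t + 2)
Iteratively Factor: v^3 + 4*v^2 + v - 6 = (v + 2)*(v^2 + 2*v - 3) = (v + 2)*(v + 3)*(v - 1)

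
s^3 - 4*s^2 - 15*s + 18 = (s - 6)*(s - 1)*(s + 3)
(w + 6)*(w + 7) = w^2 + 13*w + 42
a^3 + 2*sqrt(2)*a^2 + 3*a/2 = a*(a + sqrt(2)/2)*(a + 3*sqrt(2)/2)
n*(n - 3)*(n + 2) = n^3 - n^2 - 6*n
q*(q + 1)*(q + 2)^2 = q^4 + 5*q^3 + 8*q^2 + 4*q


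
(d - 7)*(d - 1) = d^2 - 8*d + 7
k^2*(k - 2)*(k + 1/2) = k^4 - 3*k^3/2 - k^2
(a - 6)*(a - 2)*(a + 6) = a^3 - 2*a^2 - 36*a + 72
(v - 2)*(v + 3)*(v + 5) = v^3 + 6*v^2 - v - 30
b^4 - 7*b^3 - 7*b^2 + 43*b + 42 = (b - 7)*(b - 3)*(b + 1)*(b + 2)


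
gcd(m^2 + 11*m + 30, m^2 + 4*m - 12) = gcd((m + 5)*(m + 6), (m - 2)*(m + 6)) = m + 6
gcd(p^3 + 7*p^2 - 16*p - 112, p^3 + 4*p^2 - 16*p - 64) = p^2 - 16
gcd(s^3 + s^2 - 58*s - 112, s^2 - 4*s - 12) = s + 2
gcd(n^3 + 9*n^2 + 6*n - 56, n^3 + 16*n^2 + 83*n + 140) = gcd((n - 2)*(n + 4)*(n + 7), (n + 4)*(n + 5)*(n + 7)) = n^2 + 11*n + 28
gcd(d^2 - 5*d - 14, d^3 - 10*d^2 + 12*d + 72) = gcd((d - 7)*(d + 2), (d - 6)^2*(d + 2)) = d + 2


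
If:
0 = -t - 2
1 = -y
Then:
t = -2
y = -1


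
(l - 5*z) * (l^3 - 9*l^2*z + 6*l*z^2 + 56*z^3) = l^4 - 14*l^3*z + 51*l^2*z^2 + 26*l*z^3 - 280*z^4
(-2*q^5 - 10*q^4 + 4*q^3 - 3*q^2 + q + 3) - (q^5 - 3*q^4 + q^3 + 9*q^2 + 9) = -3*q^5 - 7*q^4 + 3*q^3 - 12*q^2 + q - 6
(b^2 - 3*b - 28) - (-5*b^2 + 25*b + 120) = 6*b^2 - 28*b - 148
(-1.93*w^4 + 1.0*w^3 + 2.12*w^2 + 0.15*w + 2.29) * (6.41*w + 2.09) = -12.3713*w^5 + 2.3763*w^4 + 15.6792*w^3 + 5.3923*w^2 + 14.9924*w + 4.7861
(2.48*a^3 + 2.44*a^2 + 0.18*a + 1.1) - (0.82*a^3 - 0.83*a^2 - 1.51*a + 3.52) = 1.66*a^3 + 3.27*a^2 + 1.69*a - 2.42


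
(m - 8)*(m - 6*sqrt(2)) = m^2 - 6*sqrt(2)*m - 8*m + 48*sqrt(2)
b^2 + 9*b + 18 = (b + 3)*(b + 6)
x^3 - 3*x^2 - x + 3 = (x - 3)*(x - 1)*(x + 1)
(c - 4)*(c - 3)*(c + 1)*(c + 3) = c^4 - 3*c^3 - 13*c^2 + 27*c + 36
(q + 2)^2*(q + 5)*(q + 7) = q^4 + 16*q^3 + 87*q^2 + 188*q + 140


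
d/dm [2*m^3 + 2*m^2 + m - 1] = 6*m^2 + 4*m + 1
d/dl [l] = 1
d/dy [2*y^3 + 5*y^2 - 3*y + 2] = 6*y^2 + 10*y - 3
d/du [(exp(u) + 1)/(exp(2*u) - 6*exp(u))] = (-exp(2*u) - 2*exp(u) + 6)*exp(-u)/(exp(2*u) - 12*exp(u) + 36)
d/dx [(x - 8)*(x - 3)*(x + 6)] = 3*x^2 - 10*x - 42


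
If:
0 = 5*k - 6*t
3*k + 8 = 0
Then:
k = -8/3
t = -20/9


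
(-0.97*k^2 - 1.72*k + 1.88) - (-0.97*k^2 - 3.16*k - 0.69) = 1.44*k + 2.57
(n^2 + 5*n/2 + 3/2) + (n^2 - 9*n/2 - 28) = 2*n^2 - 2*n - 53/2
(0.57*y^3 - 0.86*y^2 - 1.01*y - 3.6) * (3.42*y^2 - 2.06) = 1.9494*y^5 - 2.9412*y^4 - 4.6284*y^3 - 10.5404*y^2 + 2.0806*y + 7.416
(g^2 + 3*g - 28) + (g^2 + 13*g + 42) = 2*g^2 + 16*g + 14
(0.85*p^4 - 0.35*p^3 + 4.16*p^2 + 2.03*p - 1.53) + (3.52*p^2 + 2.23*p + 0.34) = 0.85*p^4 - 0.35*p^3 + 7.68*p^2 + 4.26*p - 1.19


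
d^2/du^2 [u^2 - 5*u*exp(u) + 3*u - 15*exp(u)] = -5*u*exp(u) - 25*exp(u) + 2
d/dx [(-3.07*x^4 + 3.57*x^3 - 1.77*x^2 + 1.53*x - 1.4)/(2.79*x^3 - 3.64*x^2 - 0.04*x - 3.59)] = (-8.56529999999999*x^6 + 22.3496*x^5 - 7.6881*x^4 + 35.2622*x^3 - 21.0909*x^2 + 2.5166*x - 5.5487)/(7.7841*x^6 - 20.3112*x^5 + 13.0264*x^4 - 19.741*x^3 + 26.1368*x^2 + 0.2872*x + 12.8881)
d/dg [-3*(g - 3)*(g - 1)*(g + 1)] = -9*g^2 + 18*g + 3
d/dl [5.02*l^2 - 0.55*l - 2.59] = 10.04*l - 0.55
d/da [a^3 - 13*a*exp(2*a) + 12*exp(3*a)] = 3*a^2 - 26*a*exp(2*a) + 36*exp(3*a) - 13*exp(2*a)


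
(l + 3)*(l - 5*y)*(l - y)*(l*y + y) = l^4*y - 6*l^3*y^2 + 4*l^3*y + 5*l^2*y^3 - 24*l^2*y^2 + 3*l^2*y + 20*l*y^3 - 18*l*y^2 + 15*y^3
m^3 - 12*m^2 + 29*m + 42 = (m - 7)*(m - 6)*(m + 1)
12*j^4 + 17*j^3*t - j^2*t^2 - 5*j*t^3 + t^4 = (-4*j + t)*(-3*j + t)*(j + t)^2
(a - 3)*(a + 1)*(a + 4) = a^3 + 2*a^2 - 11*a - 12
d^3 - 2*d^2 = d^2*(d - 2)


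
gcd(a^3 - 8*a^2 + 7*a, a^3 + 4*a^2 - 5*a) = a^2 - a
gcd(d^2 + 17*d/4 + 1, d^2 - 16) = d + 4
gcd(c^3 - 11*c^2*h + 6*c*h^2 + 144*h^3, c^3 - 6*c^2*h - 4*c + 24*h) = c - 6*h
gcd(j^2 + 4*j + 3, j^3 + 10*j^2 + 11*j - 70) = 1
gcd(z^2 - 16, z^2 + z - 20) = z - 4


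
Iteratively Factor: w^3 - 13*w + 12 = (w - 3)*(w^2 + 3*w - 4) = (w - 3)*(w - 1)*(w + 4)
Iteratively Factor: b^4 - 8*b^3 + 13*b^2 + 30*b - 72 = (b - 3)*(b^3 - 5*b^2 - 2*b + 24) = (b - 3)^2*(b^2 - 2*b - 8) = (b - 4)*(b - 3)^2*(b + 2)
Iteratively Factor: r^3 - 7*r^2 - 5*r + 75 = (r - 5)*(r^2 - 2*r - 15) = (r - 5)^2*(r + 3)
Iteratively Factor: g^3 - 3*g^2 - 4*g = (g + 1)*(g^2 - 4*g) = g*(g + 1)*(g - 4)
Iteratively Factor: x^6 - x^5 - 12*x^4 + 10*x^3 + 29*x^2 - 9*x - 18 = (x - 1)*(x^5 - 12*x^3 - 2*x^2 + 27*x + 18) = (x - 1)*(x + 1)*(x^4 - x^3 - 11*x^2 + 9*x + 18) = (x - 2)*(x - 1)*(x + 1)*(x^3 + x^2 - 9*x - 9) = (x - 2)*(x - 1)*(x + 1)^2*(x^2 - 9) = (x - 3)*(x - 2)*(x - 1)*(x + 1)^2*(x + 3)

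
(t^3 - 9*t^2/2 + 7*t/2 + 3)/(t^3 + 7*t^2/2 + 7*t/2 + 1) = (t^2 - 5*t + 6)/(t^2 + 3*t + 2)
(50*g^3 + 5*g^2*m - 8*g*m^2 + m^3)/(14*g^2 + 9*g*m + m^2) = (25*g^2 - 10*g*m + m^2)/(7*g + m)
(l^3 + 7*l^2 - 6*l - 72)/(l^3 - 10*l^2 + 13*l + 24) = (l^2 + 10*l + 24)/(l^2 - 7*l - 8)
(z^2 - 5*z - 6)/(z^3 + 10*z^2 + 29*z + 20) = (z - 6)/(z^2 + 9*z + 20)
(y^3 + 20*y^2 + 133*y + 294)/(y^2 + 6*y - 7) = (y^2 + 13*y + 42)/(y - 1)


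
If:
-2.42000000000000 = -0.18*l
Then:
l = 13.44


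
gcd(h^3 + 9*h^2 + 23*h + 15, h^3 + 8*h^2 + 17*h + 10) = h^2 + 6*h + 5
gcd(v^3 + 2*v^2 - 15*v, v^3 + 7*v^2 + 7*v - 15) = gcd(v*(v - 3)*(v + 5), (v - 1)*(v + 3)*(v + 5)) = v + 5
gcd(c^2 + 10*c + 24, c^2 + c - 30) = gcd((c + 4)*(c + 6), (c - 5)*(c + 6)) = c + 6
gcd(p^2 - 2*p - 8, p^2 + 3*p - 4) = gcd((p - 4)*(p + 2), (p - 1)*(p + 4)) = 1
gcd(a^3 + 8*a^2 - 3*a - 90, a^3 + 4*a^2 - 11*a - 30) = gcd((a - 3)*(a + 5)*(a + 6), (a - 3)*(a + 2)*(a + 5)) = a^2 + 2*a - 15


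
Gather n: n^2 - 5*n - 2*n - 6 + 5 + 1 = n^2 - 7*n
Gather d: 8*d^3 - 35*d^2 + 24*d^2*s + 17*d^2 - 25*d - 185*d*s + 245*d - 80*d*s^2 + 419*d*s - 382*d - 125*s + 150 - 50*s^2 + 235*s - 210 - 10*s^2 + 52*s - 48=8*d^3 + d^2*(24*s - 18) + d*(-80*s^2 + 234*s - 162) - 60*s^2 + 162*s - 108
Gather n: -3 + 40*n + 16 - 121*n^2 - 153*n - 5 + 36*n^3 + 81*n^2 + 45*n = 36*n^3 - 40*n^2 - 68*n + 8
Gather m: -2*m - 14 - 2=-2*m - 16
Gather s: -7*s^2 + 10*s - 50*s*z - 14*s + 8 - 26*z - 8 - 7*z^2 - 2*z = -7*s^2 + s*(-50*z - 4) - 7*z^2 - 28*z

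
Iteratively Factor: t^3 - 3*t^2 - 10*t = (t + 2)*(t^2 - 5*t) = (t - 5)*(t + 2)*(t)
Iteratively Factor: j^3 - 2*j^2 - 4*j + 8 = (j - 2)*(j^2 - 4) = (j - 2)^2*(j + 2)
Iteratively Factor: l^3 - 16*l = (l - 4)*(l^2 + 4*l) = l*(l - 4)*(l + 4)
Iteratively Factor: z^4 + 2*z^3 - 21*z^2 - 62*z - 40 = (z + 1)*(z^3 + z^2 - 22*z - 40) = (z + 1)*(z + 4)*(z^2 - 3*z - 10) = (z - 5)*(z + 1)*(z + 4)*(z + 2)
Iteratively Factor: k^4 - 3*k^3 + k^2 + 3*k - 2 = (k - 2)*(k^3 - k^2 - k + 1) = (k - 2)*(k + 1)*(k^2 - 2*k + 1) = (k - 2)*(k - 1)*(k + 1)*(k - 1)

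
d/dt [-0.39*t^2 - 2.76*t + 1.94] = -0.78*t - 2.76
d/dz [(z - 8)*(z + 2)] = 2*z - 6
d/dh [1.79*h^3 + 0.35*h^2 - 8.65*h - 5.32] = 5.37*h^2 + 0.7*h - 8.65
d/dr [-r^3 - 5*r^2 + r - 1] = -3*r^2 - 10*r + 1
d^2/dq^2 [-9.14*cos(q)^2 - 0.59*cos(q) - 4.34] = 0.59*cos(q) + 18.28*cos(2*q)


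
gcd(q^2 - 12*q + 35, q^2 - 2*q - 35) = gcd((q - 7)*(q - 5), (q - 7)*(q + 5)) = q - 7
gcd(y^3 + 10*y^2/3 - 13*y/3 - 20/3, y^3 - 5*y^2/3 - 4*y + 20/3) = y - 5/3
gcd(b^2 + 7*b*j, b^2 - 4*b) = b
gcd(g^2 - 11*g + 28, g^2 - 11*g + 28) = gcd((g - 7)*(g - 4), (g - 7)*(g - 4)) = g^2 - 11*g + 28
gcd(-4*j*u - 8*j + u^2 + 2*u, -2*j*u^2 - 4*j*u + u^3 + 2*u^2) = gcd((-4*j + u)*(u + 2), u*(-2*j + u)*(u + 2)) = u + 2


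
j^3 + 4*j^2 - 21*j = j*(j - 3)*(j + 7)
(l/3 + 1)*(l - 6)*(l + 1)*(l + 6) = l^4/3 + 4*l^3/3 - 11*l^2 - 48*l - 36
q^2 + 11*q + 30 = (q + 5)*(q + 6)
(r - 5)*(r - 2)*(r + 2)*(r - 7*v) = r^4 - 7*r^3*v - 5*r^3 + 35*r^2*v - 4*r^2 + 28*r*v + 20*r - 140*v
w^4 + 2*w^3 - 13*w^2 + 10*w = w*(w - 2)*(w - 1)*(w + 5)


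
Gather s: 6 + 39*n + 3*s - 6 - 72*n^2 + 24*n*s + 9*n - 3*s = -72*n^2 + 24*n*s + 48*n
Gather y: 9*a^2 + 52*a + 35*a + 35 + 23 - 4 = 9*a^2 + 87*a + 54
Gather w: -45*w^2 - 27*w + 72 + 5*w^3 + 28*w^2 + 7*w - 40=5*w^3 - 17*w^2 - 20*w + 32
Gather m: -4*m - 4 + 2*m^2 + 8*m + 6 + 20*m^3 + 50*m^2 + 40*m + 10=20*m^3 + 52*m^2 + 44*m + 12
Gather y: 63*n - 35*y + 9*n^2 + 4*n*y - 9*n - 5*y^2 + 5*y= 9*n^2 + 54*n - 5*y^2 + y*(4*n - 30)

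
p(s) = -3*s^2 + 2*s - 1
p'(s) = 2 - 6*s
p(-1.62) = -12.11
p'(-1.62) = 11.72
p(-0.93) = -5.45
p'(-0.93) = 7.58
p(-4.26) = -63.96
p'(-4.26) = 27.56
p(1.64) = -5.79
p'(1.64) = -7.84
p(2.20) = -11.12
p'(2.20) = -11.20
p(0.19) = -0.73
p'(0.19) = 0.86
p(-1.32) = -8.87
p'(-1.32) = 9.92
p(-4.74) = -77.88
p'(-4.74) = 30.44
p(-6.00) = -121.00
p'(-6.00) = 38.00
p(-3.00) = -34.00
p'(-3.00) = 20.00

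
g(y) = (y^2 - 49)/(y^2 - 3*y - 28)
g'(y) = 2*y/(y^2 - 3*y - 28) + (3 - 2*y)*(y^2 - 49)/(y^2 - 3*y - 28)^2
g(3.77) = 1.39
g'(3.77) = -0.05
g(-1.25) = 2.09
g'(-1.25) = -0.40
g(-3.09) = 4.30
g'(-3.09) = -3.62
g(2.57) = 1.46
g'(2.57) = -0.07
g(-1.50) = 2.20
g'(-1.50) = -0.48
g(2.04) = 1.50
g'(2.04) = -0.08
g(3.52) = 1.40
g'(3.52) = -0.05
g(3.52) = 1.40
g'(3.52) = -0.05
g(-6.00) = -0.50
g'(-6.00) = -0.75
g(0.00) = 1.75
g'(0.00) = -0.19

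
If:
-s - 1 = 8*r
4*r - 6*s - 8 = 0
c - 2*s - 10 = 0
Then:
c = 96/13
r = 1/26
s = -17/13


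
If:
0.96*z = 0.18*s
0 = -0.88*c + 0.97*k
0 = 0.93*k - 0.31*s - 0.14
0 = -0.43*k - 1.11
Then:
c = -2.85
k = -2.58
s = -8.20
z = -1.54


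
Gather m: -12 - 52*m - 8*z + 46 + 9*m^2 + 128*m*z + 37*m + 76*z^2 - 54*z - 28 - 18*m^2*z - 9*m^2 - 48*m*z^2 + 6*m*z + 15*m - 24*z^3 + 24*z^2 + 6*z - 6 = -18*m^2*z + m*(-48*z^2 + 134*z) - 24*z^3 + 100*z^2 - 56*z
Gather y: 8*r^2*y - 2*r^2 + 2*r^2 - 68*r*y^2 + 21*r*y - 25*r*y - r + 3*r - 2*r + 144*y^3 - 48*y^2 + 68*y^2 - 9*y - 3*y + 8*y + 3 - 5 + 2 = 144*y^3 + y^2*(20 - 68*r) + y*(8*r^2 - 4*r - 4)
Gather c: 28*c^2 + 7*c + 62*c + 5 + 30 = 28*c^2 + 69*c + 35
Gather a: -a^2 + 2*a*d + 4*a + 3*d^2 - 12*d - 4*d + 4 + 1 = -a^2 + a*(2*d + 4) + 3*d^2 - 16*d + 5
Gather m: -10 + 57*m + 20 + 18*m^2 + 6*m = 18*m^2 + 63*m + 10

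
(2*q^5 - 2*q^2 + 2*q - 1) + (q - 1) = 2*q^5 - 2*q^2 + 3*q - 2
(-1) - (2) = -3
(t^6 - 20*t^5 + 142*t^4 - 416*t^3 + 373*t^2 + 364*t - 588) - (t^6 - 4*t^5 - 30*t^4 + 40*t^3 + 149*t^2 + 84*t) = -16*t^5 + 172*t^4 - 456*t^3 + 224*t^2 + 280*t - 588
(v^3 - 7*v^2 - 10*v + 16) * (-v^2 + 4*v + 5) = -v^5 + 11*v^4 - 13*v^3 - 91*v^2 + 14*v + 80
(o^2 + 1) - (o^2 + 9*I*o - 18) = -9*I*o + 19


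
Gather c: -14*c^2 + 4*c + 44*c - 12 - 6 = -14*c^2 + 48*c - 18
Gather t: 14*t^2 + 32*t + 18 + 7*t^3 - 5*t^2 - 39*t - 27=7*t^3 + 9*t^2 - 7*t - 9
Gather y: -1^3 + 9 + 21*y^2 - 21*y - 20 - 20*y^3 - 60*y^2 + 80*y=-20*y^3 - 39*y^2 + 59*y - 12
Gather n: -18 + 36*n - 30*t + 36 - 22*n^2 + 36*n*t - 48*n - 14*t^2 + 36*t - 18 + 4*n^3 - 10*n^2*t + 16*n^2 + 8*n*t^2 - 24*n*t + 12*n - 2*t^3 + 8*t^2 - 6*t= 4*n^3 + n^2*(-10*t - 6) + n*(8*t^2 + 12*t) - 2*t^3 - 6*t^2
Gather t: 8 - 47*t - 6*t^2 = -6*t^2 - 47*t + 8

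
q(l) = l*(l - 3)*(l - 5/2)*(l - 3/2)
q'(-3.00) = -402.75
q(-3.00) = 445.50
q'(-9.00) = -4911.75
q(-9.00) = 13041.00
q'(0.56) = 0.51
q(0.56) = -2.49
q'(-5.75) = -1647.12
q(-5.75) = 3009.32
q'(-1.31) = -97.55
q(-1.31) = 60.45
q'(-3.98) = -721.45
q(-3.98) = 986.49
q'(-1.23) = -89.21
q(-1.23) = 52.98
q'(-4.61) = -994.65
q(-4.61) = 1524.04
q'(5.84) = 253.20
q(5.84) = 240.42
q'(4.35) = 57.65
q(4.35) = 30.96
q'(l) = l*(l - 3)*(l - 5/2) + l*(l - 3)*(l - 3/2) + l*(l - 5/2)*(l - 3/2) + (l - 3)*(l - 5/2)*(l - 3/2)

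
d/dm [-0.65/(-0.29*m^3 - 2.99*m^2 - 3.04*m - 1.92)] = (-0.5655*m^2 - 3.887*m - 1.976)/(0.29*m^3 + 2.99*m^2 + 3.04*m + 1.92)^2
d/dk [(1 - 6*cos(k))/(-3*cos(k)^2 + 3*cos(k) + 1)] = 3*(6*cos(k)^2 - 2*cos(k) + 3)*sin(k)/(3*sin(k)^2 + 3*cos(k) - 2)^2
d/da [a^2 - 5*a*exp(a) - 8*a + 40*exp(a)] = -5*a*exp(a) + 2*a + 35*exp(a) - 8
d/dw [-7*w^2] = -14*w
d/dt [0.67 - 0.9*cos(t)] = 0.9*sin(t)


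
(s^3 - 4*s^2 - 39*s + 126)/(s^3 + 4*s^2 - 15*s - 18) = (s - 7)/(s + 1)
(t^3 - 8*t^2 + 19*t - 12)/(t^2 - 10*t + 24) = (t^2 - 4*t + 3)/(t - 6)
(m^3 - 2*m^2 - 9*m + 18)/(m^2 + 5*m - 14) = (m^2 - 9)/(m + 7)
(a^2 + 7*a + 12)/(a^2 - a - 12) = (a + 4)/(a - 4)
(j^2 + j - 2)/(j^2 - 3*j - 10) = (j - 1)/(j - 5)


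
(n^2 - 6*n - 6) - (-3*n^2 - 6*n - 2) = 4*n^2 - 4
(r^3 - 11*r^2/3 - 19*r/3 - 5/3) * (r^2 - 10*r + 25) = r^5 - 41*r^4/3 + 166*r^3/3 - 30*r^2 - 425*r/3 - 125/3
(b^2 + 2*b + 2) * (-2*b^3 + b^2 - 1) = -2*b^5 - 3*b^4 - 2*b^3 + b^2 - 2*b - 2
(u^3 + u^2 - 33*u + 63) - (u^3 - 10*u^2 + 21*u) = 11*u^2 - 54*u + 63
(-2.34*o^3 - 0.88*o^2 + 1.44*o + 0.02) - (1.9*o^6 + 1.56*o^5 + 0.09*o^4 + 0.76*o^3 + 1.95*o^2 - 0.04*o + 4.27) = -1.9*o^6 - 1.56*o^5 - 0.09*o^4 - 3.1*o^3 - 2.83*o^2 + 1.48*o - 4.25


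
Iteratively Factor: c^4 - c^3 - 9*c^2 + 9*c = (c + 3)*(c^3 - 4*c^2 + 3*c) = c*(c + 3)*(c^2 - 4*c + 3) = c*(c - 1)*(c + 3)*(c - 3)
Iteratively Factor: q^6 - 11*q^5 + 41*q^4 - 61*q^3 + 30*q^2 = (q)*(q^5 - 11*q^4 + 41*q^3 - 61*q^2 + 30*q) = q*(q - 3)*(q^4 - 8*q^3 + 17*q^2 - 10*q) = q^2*(q - 3)*(q^3 - 8*q^2 + 17*q - 10) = q^2*(q - 3)*(q - 1)*(q^2 - 7*q + 10) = q^2*(q - 3)*(q - 2)*(q - 1)*(q - 5)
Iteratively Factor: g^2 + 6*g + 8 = (g + 4)*(g + 2)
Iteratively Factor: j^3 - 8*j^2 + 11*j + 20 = (j + 1)*(j^2 - 9*j + 20) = (j - 5)*(j + 1)*(j - 4)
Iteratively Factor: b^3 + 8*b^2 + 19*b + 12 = (b + 3)*(b^2 + 5*b + 4) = (b + 3)*(b + 4)*(b + 1)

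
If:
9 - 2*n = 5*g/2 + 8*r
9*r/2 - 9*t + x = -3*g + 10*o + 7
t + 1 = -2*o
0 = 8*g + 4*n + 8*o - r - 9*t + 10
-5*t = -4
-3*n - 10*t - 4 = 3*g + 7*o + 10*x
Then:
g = 8704/13875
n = 2027/27750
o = -9/10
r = 4212/4625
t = 4/5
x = -3608/4625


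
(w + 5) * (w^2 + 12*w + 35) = w^3 + 17*w^2 + 95*w + 175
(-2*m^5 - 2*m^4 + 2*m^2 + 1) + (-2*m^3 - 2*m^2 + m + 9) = -2*m^5 - 2*m^4 - 2*m^3 + m + 10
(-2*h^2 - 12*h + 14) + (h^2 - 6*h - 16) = -h^2 - 18*h - 2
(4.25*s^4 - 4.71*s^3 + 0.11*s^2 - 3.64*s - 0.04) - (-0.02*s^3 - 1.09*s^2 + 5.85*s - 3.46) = 4.25*s^4 - 4.69*s^3 + 1.2*s^2 - 9.49*s + 3.42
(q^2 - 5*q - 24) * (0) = 0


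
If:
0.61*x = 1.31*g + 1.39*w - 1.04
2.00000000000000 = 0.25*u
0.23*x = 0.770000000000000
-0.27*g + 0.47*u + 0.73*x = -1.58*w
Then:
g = 5.52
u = 8.00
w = -2.98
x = 3.35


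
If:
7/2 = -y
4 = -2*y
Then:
No Solution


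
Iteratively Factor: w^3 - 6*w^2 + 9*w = (w)*(w^2 - 6*w + 9) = w*(w - 3)*(w - 3)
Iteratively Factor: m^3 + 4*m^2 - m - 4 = (m - 1)*(m^2 + 5*m + 4) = (m - 1)*(m + 1)*(m + 4)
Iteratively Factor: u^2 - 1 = (u - 1)*(u + 1)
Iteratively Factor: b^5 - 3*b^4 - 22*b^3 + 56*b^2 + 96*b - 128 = (b - 4)*(b^4 + b^3 - 18*b^2 - 16*b + 32) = (b - 4)*(b + 4)*(b^3 - 3*b^2 - 6*b + 8) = (b - 4)*(b + 2)*(b + 4)*(b^2 - 5*b + 4) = (b - 4)^2*(b + 2)*(b + 4)*(b - 1)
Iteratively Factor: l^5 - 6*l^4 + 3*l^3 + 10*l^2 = (l + 1)*(l^4 - 7*l^3 + 10*l^2) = l*(l + 1)*(l^3 - 7*l^2 + 10*l) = l^2*(l + 1)*(l^2 - 7*l + 10) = l^2*(l - 2)*(l + 1)*(l - 5)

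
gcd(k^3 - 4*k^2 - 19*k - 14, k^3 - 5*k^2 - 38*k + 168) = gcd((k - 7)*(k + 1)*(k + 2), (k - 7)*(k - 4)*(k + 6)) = k - 7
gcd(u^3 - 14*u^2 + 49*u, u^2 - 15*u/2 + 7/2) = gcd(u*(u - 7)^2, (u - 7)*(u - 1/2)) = u - 7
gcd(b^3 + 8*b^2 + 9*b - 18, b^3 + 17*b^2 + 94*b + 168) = b + 6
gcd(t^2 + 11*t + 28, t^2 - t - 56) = t + 7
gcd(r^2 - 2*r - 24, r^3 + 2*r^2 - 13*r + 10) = 1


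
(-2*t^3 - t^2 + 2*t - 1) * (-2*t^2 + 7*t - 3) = 4*t^5 - 12*t^4 - 5*t^3 + 19*t^2 - 13*t + 3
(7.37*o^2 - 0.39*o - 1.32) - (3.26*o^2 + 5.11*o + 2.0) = 4.11*o^2 - 5.5*o - 3.32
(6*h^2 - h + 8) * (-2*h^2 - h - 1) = -12*h^4 - 4*h^3 - 21*h^2 - 7*h - 8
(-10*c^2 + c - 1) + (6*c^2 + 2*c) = -4*c^2 + 3*c - 1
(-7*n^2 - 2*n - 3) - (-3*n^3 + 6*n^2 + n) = 3*n^3 - 13*n^2 - 3*n - 3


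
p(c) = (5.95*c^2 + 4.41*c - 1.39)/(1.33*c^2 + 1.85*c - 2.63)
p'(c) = (-2.66*c - 1.85)*(5.95*c^2 + 4.41*c - 1.39)/(1.33*c^2 + 1.85*c - 2.63)^2 + (11.9*c + 4.41)/(1.33*c^2 + 1.85*c - 2.63)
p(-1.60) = -3.11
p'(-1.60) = 10.11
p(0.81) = -23.51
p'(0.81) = -417.90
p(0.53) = -2.05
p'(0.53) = -13.64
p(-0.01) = 0.54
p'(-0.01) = -1.25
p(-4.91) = 5.92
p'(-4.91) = 0.60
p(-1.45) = -1.88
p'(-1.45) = 6.60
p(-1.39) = -1.51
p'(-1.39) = 5.67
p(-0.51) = 0.65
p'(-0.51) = 0.61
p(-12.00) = 4.81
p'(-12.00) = 0.04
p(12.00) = 4.30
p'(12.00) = 0.01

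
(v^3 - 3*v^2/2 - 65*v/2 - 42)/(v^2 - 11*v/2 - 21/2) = v + 4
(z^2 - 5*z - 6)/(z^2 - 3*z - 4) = (z - 6)/(z - 4)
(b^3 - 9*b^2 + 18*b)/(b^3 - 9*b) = (b - 6)/(b + 3)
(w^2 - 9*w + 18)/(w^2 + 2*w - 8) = (w^2 - 9*w + 18)/(w^2 + 2*w - 8)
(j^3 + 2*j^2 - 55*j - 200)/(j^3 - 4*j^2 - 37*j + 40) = (j + 5)/(j - 1)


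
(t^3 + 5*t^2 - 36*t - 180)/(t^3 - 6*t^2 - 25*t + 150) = (t + 6)/(t - 5)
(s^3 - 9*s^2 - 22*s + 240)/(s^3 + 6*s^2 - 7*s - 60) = (s^2 - 14*s + 48)/(s^2 + s - 12)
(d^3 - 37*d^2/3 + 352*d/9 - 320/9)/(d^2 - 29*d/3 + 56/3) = (3*d^2 - 29*d + 40)/(3*(d - 7))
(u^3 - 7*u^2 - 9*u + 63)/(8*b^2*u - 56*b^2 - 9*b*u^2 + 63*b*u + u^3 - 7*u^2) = (u^2 - 9)/(8*b^2 - 9*b*u + u^2)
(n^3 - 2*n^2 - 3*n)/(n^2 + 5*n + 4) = n*(n - 3)/(n + 4)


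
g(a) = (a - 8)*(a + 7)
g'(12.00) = 23.00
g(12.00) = 76.00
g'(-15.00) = -31.00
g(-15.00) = 184.00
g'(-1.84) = -4.68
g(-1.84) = -50.77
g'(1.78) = 2.56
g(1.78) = -54.61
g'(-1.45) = -3.90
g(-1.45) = -52.45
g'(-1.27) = -3.54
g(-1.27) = -53.12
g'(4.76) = 8.52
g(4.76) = -38.10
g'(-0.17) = -1.34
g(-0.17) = -55.80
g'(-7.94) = -16.88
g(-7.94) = 14.98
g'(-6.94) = -14.88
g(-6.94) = -0.90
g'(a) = 2*a - 1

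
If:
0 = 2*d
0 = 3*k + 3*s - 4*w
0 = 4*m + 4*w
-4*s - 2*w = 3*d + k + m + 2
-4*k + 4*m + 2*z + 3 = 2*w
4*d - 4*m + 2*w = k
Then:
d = 0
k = 36/35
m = -6/35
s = -4/5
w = 6/35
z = 15/14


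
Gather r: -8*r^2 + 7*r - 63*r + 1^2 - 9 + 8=-8*r^2 - 56*r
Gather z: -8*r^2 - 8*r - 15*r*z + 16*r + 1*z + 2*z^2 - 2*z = -8*r^2 + 8*r + 2*z^2 + z*(-15*r - 1)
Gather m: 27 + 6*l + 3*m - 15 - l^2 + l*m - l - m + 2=-l^2 + 5*l + m*(l + 2) + 14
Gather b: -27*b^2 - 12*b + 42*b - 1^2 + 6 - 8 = -27*b^2 + 30*b - 3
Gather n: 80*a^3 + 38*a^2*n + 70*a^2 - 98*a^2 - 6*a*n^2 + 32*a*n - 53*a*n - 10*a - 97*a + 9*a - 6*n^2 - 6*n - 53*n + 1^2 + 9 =80*a^3 - 28*a^2 - 98*a + n^2*(-6*a - 6) + n*(38*a^2 - 21*a - 59) + 10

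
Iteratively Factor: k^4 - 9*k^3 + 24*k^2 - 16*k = (k - 4)*(k^3 - 5*k^2 + 4*k) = (k - 4)*(k - 1)*(k^2 - 4*k) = k*(k - 4)*(k - 1)*(k - 4)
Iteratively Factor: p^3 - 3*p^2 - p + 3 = (p + 1)*(p^2 - 4*p + 3) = (p - 1)*(p + 1)*(p - 3)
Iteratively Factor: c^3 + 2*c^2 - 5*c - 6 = (c - 2)*(c^2 + 4*c + 3) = (c - 2)*(c + 1)*(c + 3)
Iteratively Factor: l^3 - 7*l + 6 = (l - 1)*(l^2 + l - 6) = (l - 2)*(l - 1)*(l + 3)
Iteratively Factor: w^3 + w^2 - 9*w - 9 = (w + 3)*(w^2 - 2*w - 3) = (w - 3)*(w + 3)*(w + 1)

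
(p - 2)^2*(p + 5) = p^3 + p^2 - 16*p + 20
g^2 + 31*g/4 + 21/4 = (g + 3/4)*(g + 7)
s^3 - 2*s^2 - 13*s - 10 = (s - 5)*(s + 1)*(s + 2)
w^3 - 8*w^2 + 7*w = w*(w - 7)*(w - 1)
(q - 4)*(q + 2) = q^2 - 2*q - 8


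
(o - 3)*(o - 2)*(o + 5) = o^3 - 19*o + 30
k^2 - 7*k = k*(k - 7)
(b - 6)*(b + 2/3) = b^2 - 16*b/3 - 4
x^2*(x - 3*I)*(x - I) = x^4 - 4*I*x^3 - 3*x^2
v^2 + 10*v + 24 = (v + 4)*(v + 6)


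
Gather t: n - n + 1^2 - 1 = 0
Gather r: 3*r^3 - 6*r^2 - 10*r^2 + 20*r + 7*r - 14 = 3*r^3 - 16*r^2 + 27*r - 14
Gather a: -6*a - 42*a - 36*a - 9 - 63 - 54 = -84*a - 126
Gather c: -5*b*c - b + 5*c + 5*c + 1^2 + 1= -b + c*(10 - 5*b) + 2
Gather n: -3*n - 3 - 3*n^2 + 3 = -3*n^2 - 3*n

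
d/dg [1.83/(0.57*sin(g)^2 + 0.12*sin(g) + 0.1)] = -(2.0862*sin(g) + 0.2196)*cos(g)/(0.57*sin(g)^2 + 0.12*sin(g) + 0.1)^2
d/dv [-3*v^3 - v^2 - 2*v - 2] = -9*v^2 - 2*v - 2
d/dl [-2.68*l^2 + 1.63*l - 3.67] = 1.63 - 5.36*l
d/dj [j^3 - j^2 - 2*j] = 3*j^2 - 2*j - 2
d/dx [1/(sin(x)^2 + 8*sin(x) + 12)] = -2*(sin(x) + 4)*cos(x)/(sin(x)^2 + 8*sin(x) + 12)^2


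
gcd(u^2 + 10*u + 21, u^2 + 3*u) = u + 3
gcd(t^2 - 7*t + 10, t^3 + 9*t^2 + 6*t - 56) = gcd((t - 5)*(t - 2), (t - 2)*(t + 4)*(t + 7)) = t - 2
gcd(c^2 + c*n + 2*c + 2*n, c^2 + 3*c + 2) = c + 2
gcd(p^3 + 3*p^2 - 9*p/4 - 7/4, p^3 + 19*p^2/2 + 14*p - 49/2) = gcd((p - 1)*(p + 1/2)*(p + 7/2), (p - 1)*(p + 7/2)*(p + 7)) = p^2 + 5*p/2 - 7/2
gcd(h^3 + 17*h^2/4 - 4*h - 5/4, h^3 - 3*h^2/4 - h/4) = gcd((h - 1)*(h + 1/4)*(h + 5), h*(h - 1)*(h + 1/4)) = h^2 - 3*h/4 - 1/4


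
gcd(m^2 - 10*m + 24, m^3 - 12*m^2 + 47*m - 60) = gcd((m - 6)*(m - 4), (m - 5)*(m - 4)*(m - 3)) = m - 4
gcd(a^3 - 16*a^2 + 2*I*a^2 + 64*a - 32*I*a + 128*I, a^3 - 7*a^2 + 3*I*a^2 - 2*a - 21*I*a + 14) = a + 2*I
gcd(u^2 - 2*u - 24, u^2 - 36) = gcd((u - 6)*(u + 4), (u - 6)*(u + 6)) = u - 6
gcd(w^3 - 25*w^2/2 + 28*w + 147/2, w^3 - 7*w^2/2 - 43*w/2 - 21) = w^2 - 11*w/2 - 21/2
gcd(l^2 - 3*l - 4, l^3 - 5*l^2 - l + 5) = l + 1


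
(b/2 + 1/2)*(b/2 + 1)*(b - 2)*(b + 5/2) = b^4/4 + 7*b^3/8 - 3*b^2/8 - 7*b/2 - 5/2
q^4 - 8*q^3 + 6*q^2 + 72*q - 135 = (q - 5)*(q - 3)^2*(q + 3)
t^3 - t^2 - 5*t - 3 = (t - 3)*(t + 1)^2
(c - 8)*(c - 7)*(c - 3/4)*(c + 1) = c^4 - 59*c^3/4 + 103*c^2/2 + 101*c/4 - 42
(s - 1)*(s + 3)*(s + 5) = s^3 + 7*s^2 + 7*s - 15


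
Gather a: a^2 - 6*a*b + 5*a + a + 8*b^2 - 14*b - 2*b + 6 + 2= a^2 + a*(6 - 6*b) + 8*b^2 - 16*b + 8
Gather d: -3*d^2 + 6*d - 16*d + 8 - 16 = -3*d^2 - 10*d - 8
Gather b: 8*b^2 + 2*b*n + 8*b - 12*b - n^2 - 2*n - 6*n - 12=8*b^2 + b*(2*n - 4) - n^2 - 8*n - 12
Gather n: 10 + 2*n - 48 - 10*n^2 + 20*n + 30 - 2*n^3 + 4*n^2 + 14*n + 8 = -2*n^3 - 6*n^2 + 36*n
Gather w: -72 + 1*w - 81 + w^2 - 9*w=w^2 - 8*w - 153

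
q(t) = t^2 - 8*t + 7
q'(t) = 2*t - 8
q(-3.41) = 45.91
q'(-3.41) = -14.82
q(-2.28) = 30.44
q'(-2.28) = -12.56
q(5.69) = -6.14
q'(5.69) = 3.38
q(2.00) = -5.00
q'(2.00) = -4.00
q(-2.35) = 31.32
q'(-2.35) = -12.70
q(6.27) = -3.85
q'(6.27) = 4.54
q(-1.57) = 22.02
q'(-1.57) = -11.14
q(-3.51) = 47.40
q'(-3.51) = -15.02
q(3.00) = -8.00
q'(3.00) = -2.00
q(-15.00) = 352.00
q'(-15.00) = -38.00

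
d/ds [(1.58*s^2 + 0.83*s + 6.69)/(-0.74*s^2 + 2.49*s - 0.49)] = (4.5484*s^2 + 8.3528*s - 17.0648)/(0.5476*s^4 - 3.6852*s^3 + 6.9253*s^2 - 2.4402*s + 0.2401)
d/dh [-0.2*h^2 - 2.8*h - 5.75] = -0.4*h - 2.8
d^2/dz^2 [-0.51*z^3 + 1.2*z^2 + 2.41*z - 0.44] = 2.4 - 3.06*z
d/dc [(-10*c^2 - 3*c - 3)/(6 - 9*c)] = 5*(6*c^2 - 8*c - 3)/(3*(9*c^2 - 12*c + 4))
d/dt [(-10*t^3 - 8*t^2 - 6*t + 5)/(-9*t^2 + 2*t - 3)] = 2*(45*t^4 - 20*t^3 + 10*t^2 + 69*t + 4)/(81*t^4 - 36*t^3 + 58*t^2 - 12*t + 9)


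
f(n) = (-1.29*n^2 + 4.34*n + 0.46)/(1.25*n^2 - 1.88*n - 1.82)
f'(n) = (1.88 - 2.5*n)*(-1.29*n^2 + 4.34*n + 0.46)/(1.25*n^2 - 1.88*n - 1.82)^2 + (4.34 - 2.58*n)/(1.25*n^2 - 1.88*n - 1.82)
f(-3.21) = -1.57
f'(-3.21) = -0.17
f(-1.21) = -2.92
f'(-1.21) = -3.01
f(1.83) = -3.80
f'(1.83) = -9.18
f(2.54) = 2.15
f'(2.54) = -8.05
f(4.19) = -0.33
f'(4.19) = -0.30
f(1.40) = -2.00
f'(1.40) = -1.98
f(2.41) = 3.77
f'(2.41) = -19.24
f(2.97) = 0.54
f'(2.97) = -1.75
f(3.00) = 0.49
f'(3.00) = -1.63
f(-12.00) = -1.18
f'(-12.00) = -0.01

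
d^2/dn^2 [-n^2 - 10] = -2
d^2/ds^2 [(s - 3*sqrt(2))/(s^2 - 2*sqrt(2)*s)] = 2*(s^3 - 9*sqrt(2)*s^2 + 36*s - 24*sqrt(2))/(s^3*(s^3 - 6*sqrt(2)*s^2 + 24*s - 16*sqrt(2)))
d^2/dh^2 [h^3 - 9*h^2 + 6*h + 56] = 6*h - 18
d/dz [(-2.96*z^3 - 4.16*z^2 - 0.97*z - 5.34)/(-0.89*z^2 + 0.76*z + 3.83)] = (2.6344*z^4 - 4.4992*z^3 - 38.0353*z^2 - 41.3708*z + 0.3433)/(0.7921*z^4 - 1.3528*z^3 - 6.2398*z^2 + 5.8216*z + 14.6689)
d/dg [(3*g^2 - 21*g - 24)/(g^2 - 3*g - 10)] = 6*(2*g^2 - 2*g + 23)/(g^4 - 6*g^3 - 11*g^2 + 60*g + 100)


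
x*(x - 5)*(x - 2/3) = x^3 - 17*x^2/3 + 10*x/3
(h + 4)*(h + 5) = h^2 + 9*h + 20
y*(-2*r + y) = -2*r*y + y^2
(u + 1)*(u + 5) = u^2 + 6*u + 5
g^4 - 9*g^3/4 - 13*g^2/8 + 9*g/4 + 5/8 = (g - 5/2)*(g - 1)*(g + 1/4)*(g + 1)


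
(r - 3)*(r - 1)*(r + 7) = r^3 + 3*r^2 - 25*r + 21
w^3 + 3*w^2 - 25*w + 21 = (w - 3)*(w - 1)*(w + 7)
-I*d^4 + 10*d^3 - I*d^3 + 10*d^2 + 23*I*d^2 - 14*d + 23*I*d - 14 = (d + I)*(d + 2*I)*(d + 7*I)*(-I*d - I)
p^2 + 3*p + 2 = (p + 1)*(p + 2)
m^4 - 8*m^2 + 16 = (m - 2)^2*(m + 2)^2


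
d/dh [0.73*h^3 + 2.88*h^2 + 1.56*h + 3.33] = 2.19*h^2 + 5.76*h + 1.56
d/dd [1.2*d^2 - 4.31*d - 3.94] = 2.4*d - 4.31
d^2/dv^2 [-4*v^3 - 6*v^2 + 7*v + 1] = -24*v - 12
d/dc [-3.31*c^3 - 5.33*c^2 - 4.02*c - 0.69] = -9.93*c^2 - 10.66*c - 4.02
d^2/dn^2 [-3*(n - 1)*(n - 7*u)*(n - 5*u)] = -18*n + 72*u + 6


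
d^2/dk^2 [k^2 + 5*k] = 2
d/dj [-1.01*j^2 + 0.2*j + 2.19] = 0.2 - 2.02*j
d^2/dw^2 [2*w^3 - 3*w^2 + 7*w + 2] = 12*w - 6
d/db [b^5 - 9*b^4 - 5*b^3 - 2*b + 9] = 5*b^4 - 36*b^3 - 15*b^2 - 2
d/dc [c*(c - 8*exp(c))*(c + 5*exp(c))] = -3*c^2*exp(c) + 3*c^2 - 80*c*exp(2*c) - 6*c*exp(c) - 40*exp(2*c)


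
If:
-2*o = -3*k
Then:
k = 2*o/3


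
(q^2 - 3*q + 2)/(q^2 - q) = (q - 2)/q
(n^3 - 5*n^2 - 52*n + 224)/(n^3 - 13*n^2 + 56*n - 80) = (n^2 - n - 56)/(n^2 - 9*n + 20)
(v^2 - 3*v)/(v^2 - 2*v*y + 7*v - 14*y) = v*(v - 3)/(v^2 - 2*v*y + 7*v - 14*y)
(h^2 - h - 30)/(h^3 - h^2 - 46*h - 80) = (h - 6)/(h^2 - 6*h - 16)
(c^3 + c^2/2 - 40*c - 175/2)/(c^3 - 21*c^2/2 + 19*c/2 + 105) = (c + 5)/(c - 6)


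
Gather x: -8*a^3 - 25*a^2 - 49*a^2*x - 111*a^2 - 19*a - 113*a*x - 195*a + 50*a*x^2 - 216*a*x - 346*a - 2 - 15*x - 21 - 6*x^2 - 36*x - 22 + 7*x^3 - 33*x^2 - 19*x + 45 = -8*a^3 - 136*a^2 - 560*a + 7*x^3 + x^2*(50*a - 39) + x*(-49*a^2 - 329*a - 70)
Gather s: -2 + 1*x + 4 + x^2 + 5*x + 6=x^2 + 6*x + 8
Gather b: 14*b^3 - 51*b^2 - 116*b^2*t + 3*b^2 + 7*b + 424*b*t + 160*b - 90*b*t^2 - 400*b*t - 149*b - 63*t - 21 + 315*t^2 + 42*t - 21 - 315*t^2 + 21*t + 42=14*b^3 + b^2*(-116*t - 48) + b*(-90*t^2 + 24*t + 18)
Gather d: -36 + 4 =-32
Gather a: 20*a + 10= 20*a + 10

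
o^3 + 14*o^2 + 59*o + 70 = (o + 2)*(o + 5)*(o + 7)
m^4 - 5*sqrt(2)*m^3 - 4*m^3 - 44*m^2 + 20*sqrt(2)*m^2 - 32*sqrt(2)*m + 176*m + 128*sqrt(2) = (m - 4)*(m - 8*sqrt(2))*(m + sqrt(2))*(m + 2*sqrt(2))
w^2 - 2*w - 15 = (w - 5)*(w + 3)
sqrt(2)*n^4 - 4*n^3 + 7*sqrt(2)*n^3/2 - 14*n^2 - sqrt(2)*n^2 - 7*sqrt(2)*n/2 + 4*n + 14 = (n - 1)*(n + 7/2)*(n - 2*sqrt(2))*(sqrt(2)*n + sqrt(2))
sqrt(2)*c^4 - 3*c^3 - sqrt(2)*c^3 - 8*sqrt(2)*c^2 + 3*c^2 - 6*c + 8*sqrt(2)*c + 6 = (c - 1)*(c - 3*sqrt(2))*(c + sqrt(2))*(sqrt(2)*c + 1)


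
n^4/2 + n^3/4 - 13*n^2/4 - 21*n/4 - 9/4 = (n/2 + 1/2)*(n - 3)*(n + 1)*(n + 3/2)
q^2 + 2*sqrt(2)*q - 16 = (q - 2*sqrt(2))*(q + 4*sqrt(2))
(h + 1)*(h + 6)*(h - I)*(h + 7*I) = h^4 + 7*h^3 + 6*I*h^3 + 13*h^2 + 42*I*h^2 + 49*h + 36*I*h + 42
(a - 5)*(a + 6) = a^2 + a - 30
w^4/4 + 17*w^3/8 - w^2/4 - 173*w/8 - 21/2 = (w/4 + 1)*(w - 3)*(w + 1/2)*(w + 7)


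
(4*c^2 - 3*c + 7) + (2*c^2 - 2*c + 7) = 6*c^2 - 5*c + 14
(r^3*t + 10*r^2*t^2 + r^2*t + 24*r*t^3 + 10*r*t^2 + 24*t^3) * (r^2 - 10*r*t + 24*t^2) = r^5*t + r^4*t - 52*r^3*t^3 - 52*r^2*t^3 + 576*r*t^5 + 576*t^5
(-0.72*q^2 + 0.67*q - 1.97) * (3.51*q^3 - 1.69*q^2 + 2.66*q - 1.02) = -2.5272*q^5 + 3.5685*q^4 - 9.9622*q^3 + 5.8459*q^2 - 5.9236*q + 2.0094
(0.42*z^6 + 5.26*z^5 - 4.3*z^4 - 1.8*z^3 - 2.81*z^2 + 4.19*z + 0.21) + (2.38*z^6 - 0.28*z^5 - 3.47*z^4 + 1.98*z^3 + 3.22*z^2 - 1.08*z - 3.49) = 2.8*z^6 + 4.98*z^5 - 7.77*z^4 + 0.18*z^3 + 0.41*z^2 + 3.11*z - 3.28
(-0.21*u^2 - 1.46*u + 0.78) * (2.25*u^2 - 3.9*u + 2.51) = -0.4725*u^4 - 2.466*u^3 + 6.9219*u^2 - 6.7066*u + 1.9578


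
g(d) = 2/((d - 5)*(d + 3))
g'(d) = -2/((d - 5)*(d + 3)^2) - 2/((d - 5)^2*(d + 3))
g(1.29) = -0.13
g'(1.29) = -0.00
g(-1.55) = -0.21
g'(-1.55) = 0.11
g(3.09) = -0.17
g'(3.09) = -0.06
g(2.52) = -0.15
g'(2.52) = -0.03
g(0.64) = -0.13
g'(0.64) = 0.01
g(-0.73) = -0.15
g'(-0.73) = 0.04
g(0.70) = -0.13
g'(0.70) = 0.00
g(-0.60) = -0.15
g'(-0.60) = 0.04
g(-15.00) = 0.01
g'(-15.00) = 0.00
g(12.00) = 0.02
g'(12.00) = 0.00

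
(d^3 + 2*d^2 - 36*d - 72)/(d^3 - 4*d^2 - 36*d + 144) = (d + 2)/(d - 4)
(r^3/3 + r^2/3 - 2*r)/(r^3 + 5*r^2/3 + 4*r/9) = 3*(r^2 + r - 6)/(9*r^2 + 15*r + 4)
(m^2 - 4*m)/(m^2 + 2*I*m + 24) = m*(m - 4)/(m^2 + 2*I*m + 24)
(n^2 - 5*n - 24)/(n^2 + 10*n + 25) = (n^2 - 5*n - 24)/(n^2 + 10*n + 25)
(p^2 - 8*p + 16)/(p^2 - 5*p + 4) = (p - 4)/(p - 1)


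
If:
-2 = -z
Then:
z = 2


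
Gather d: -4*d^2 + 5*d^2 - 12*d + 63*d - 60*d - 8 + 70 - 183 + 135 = d^2 - 9*d + 14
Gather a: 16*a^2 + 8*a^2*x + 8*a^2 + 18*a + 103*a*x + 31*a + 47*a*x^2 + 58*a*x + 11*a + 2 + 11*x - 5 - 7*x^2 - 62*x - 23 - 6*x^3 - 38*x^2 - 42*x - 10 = a^2*(8*x + 24) + a*(47*x^2 + 161*x + 60) - 6*x^3 - 45*x^2 - 93*x - 36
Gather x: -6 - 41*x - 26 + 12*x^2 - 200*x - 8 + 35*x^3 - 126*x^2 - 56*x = 35*x^3 - 114*x^2 - 297*x - 40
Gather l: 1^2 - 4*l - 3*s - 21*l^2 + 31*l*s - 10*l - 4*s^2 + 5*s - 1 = -21*l^2 + l*(31*s - 14) - 4*s^2 + 2*s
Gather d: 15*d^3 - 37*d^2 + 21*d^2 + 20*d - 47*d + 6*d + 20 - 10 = 15*d^3 - 16*d^2 - 21*d + 10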